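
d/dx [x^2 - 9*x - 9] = 2*x - 9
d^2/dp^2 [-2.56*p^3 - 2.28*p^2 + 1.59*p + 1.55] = -15.36*p - 4.56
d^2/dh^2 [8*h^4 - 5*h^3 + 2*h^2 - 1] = 96*h^2 - 30*h + 4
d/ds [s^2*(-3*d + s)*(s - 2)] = s*(-9*d*s + 12*d + 4*s^2 - 6*s)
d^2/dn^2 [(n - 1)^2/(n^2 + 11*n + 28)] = 2*(-13*n^3 - 81*n^2 + 201*n + 1493)/(n^6 + 33*n^5 + 447*n^4 + 3179*n^3 + 12516*n^2 + 25872*n + 21952)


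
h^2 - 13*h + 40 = (h - 8)*(h - 5)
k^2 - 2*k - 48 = (k - 8)*(k + 6)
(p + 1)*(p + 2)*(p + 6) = p^3 + 9*p^2 + 20*p + 12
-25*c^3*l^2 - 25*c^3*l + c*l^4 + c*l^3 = l*(-5*c + l)*(5*c + l)*(c*l + c)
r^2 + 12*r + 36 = (r + 6)^2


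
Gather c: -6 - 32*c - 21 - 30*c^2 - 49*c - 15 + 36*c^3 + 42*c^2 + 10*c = 36*c^3 + 12*c^2 - 71*c - 42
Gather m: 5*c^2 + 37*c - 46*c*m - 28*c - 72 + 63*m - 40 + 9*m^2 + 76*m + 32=5*c^2 + 9*c + 9*m^2 + m*(139 - 46*c) - 80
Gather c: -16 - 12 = -28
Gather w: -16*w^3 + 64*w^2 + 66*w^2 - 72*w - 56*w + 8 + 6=-16*w^3 + 130*w^2 - 128*w + 14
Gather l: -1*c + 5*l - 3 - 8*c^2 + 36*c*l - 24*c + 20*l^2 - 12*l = -8*c^2 - 25*c + 20*l^2 + l*(36*c - 7) - 3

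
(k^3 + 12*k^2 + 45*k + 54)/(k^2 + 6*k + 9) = k + 6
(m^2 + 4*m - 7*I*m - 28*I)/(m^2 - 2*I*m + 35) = (m + 4)/(m + 5*I)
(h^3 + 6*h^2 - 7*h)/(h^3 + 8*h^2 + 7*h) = (h - 1)/(h + 1)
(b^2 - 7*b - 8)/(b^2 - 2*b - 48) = (b + 1)/(b + 6)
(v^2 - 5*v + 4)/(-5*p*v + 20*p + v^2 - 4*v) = (1 - v)/(5*p - v)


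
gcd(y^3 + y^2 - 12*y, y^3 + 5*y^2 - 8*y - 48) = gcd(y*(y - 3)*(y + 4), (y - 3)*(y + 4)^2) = y^2 + y - 12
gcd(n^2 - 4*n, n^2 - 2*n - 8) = n - 4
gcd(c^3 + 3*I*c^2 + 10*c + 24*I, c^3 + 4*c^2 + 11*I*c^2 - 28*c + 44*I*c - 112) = c + 4*I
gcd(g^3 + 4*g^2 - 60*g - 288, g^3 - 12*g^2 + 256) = g - 8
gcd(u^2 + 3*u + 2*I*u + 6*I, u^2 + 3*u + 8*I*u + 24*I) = u + 3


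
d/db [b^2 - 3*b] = 2*b - 3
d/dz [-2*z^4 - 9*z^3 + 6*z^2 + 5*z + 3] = -8*z^3 - 27*z^2 + 12*z + 5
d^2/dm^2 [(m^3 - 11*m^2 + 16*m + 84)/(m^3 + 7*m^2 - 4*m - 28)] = 12*(-3*m^3 + 28*m^2 + 14*m + 154)/(m^6 + 15*m^5 + 33*m^4 - 295*m^3 - 462*m^2 + 2940*m - 2744)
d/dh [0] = 0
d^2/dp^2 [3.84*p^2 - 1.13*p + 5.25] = 7.68000000000000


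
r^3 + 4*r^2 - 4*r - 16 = (r - 2)*(r + 2)*(r + 4)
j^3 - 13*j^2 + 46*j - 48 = (j - 8)*(j - 3)*(j - 2)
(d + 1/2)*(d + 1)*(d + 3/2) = d^3 + 3*d^2 + 11*d/4 + 3/4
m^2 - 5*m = m*(m - 5)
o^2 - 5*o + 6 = (o - 3)*(o - 2)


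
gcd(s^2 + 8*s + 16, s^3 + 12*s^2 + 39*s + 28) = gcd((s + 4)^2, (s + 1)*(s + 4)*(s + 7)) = s + 4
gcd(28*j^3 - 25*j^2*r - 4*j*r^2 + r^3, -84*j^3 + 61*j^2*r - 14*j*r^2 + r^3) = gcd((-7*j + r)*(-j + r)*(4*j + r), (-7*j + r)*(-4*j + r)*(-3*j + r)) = -7*j + r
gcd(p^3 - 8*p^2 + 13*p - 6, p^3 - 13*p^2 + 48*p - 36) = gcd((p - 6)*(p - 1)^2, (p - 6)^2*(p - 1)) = p^2 - 7*p + 6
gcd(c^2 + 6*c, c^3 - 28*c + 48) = c + 6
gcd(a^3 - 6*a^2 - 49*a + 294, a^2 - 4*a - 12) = a - 6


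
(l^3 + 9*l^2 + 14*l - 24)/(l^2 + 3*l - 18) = (l^2 + 3*l - 4)/(l - 3)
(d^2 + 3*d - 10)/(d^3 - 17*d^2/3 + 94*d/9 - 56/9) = 9*(d + 5)/(9*d^2 - 33*d + 28)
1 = 1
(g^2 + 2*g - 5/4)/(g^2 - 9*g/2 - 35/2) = (g - 1/2)/(g - 7)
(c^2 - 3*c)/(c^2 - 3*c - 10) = c*(3 - c)/(-c^2 + 3*c + 10)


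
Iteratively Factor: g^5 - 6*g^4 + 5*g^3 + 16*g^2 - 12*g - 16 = (g - 4)*(g^4 - 2*g^3 - 3*g^2 + 4*g + 4) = (g - 4)*(g - 2)*(g^3 - 3*g - 2) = (g - 4)*(g - 2)*(g + 1)*(g^2 - g - 2) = (g - 4)*(g - 2)^2*(g + 1)*(g + 1)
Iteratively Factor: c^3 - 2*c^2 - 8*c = (c - 4)*(c^2 + 2*c) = c*(c - 4)*(c + 2)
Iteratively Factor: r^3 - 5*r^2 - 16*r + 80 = (r + 4)*(r^2 - 9*r + 20) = (r - 5)*(r + 4)*(r - 4)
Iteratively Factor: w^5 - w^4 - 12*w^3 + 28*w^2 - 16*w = (w - 1)*(w^4 - 12*w^2 + 16*w) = (w - 2)*(w - 1)*(w^3 + 2*w^2 - 8*w) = (w - 2)^2*(w - 1)*(w^2 + 4*w) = (w - 2)^2*(w - 1)*(w + 4)*(w)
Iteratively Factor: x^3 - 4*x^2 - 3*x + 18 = (x - 3)*(x^2 - x - 6) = (x - 3)^2*(x + 2)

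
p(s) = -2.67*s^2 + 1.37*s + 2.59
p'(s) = 1.37 - 5.34*s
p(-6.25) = -110.27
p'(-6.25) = 34.74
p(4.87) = -54.06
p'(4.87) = -24.64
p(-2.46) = -16.94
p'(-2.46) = 14.51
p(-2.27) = -14.28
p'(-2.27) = 13.49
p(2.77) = -14.10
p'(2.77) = -13.42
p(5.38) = -67.32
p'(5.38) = -27.36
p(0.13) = 2.72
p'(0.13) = 0.68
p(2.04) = -5.73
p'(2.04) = -9.52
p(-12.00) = -398.33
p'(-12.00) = 65.45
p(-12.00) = -398.33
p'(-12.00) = 65.45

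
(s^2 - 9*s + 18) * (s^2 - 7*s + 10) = s^4 - 16*s^3 + 91*s^2 - 216*s + 180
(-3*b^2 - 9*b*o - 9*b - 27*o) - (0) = -3*b^2 - 9*b*o - 9*b - 27*o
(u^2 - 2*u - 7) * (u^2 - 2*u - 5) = u^4 - 4*u^3 - 8*u^2 + 24*u + 35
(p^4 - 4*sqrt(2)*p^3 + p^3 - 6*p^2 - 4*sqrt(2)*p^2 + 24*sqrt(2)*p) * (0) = 0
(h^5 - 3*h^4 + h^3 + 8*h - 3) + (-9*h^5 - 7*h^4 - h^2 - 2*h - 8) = -8*h^5 - 10*h^4 + h^3 - h^2 + 6*h - 11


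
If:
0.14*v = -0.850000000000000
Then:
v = -6.07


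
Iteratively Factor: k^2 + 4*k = (k)*(k + 4)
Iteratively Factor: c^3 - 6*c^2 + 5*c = (c)*(c^2 - 6*c + 5) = c*(c - 5)*(c - 1)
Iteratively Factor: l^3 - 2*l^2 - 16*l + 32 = (l + 4)*(l^2 - 6*l + 8) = (l - 2)*(l + 4)*(l - 4)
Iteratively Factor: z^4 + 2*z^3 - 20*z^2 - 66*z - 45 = (z + 3)*(z^3 - z^2 - 17*z - 15) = (z + 3)^2*(z^2 - 4*z - 5) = (z - 5)*(z + 3)^2*(z + 1)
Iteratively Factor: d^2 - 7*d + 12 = (d - 3)*(d - 4)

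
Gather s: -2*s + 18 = 18 - 2*s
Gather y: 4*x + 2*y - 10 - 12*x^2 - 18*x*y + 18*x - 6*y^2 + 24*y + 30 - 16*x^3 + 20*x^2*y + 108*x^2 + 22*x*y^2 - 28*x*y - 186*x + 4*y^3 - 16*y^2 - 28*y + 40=-16*x^3 + 96*x^2 - 164*x + 4*y^3 + y^2*(22*x - 22) + y*(20*x^2 - 46*x - 2) + 60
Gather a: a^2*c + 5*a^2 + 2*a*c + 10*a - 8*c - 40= a^2*(c + 5) + a*(2*c + 10) - 8*c - 40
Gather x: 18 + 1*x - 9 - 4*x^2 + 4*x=-4*x^2 + 5*x + 9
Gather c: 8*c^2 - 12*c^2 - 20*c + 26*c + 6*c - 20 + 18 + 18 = -4*c^2 + 12*c + 16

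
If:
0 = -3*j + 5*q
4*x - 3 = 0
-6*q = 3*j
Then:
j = 0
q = 0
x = 3/4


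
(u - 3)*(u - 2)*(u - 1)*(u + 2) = u^4 - 4*u^3 - u^2 + 16*u - 12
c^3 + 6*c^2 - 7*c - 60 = (c - 3)*(c + 4)*(c + 5)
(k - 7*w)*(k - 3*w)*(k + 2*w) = k^3 - 8*k^2*w + k*w^2 + 42*w^3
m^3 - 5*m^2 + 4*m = m*(m - 4)*(m - 1)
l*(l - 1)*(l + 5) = l^3 + 4*l^2 - 5*l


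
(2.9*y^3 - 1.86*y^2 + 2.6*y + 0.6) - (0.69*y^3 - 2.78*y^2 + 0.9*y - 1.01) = 2.21*y^3 + 0.92*y^2 + 1.7*y + 1.61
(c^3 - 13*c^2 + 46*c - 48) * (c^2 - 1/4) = c^5 - 13*c^4 + 183*c^3/4 - 179*c^2/4 - 23*c/2 + 12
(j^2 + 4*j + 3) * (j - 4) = j^3 - 13*j - 12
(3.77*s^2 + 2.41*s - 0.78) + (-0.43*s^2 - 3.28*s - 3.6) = 3.34*s^2 - 0.87*s - 4.38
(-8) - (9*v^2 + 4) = -9*v^2 - 12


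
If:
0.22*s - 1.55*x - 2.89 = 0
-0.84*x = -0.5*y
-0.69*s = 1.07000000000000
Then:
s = -1.55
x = -2.08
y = -3.50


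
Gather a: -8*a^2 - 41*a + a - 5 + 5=-8*a^2 - 40*a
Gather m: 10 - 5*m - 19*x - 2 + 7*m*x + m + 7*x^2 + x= m*(7*x - 4) + 7*x^2 - 18*x + 8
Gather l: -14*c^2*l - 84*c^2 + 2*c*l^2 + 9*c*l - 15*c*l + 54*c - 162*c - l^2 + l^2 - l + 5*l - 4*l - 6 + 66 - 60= -84*c^2 + 2*c*l^2 - 108*c + l*(-14*c^2 - 6*c)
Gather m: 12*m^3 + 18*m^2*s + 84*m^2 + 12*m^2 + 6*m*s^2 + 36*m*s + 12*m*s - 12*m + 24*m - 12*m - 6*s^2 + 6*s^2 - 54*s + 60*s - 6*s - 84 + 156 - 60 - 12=12*m^3 + m^2*(18*s + 96) + m*(6*s^2 + 48*s)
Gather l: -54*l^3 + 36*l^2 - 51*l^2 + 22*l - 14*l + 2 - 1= -54*l^3 - 15*l^2 + 8*l + 1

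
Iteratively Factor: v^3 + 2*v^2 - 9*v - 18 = (v + 3)*(v^2 - v - 6) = (v - 3)*(v + 3)*(v + 2)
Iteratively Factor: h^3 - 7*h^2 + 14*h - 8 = (h - 1)*(h^2 - 6*h + 8) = (h - 4)*(h - 1)*(h - 2)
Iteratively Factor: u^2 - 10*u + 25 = (u - 5)*(u - 5)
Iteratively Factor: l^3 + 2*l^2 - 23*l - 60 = (l + 3)*(l^2 - l - 20) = (l - 5)*(l + 3)*(l + 4)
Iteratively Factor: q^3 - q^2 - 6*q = (q + 2)*(q^2 - 3*q) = (q - 3)*(q + 2)*(q)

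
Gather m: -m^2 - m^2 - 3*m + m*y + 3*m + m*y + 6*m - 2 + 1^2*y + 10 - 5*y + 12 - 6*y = -2*m^2 + m*(2*y + 6) - 10*y + 20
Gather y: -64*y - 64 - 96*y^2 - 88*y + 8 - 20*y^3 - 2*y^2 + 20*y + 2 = -20*y^3 - 98*y^2 - 132*y - 54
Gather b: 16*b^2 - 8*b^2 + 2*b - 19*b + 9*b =8*b^2 - 8*b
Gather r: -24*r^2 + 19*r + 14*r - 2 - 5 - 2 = -24*r^2 + 33*r - 9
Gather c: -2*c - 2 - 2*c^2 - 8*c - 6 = -2*c^2 - 10*c - 8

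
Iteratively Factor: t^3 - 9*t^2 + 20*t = (t - 4)*(t^2 - 5*t) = (t - 5)*(t - 4)*(t)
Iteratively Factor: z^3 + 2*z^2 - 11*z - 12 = (z + 1)*(z^2 + z - 12) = (z - 3)*(z + 1)*(z + 4)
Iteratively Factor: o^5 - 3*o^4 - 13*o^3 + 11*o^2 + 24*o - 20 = (o + 2)*(o^4 - 5*o^3 - 3*o^2 + 17*o - 10) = (o - 1)*(o + 2)*(o^3 - 4*o^2 - 7*o + 10) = (o - 5)*(o - 1)*(o + 2)*(o^2 + o - 2) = (o - 5)*(o - 1)^2*(o + 2)*(o + 2)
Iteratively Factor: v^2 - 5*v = (v)*(v - 5)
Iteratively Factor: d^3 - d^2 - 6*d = (d)*(d^2 - d - 6) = d*(d + 2)*(d - 3)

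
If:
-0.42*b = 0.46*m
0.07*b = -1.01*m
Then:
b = 0.00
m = 0.00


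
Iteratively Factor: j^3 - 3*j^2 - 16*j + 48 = (j + 4)*(j^2 - 7*j + 12) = (j - 4)*(j + 4)*(j - 3)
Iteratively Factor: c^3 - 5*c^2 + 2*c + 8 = (c + 1)*(c^2 - 6*c + 8) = (c - 4)*(c + 1)*(c - 2)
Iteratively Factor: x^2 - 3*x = (x - 3)*(x)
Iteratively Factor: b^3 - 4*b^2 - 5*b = (b - 5)*(b^2 + b) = (b - 5)*(b + 1)*(b)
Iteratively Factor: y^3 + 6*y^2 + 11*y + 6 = (y + 2)*(y^2 + 4*y + 3) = (y + 2)*(y + 3)*(y + 1)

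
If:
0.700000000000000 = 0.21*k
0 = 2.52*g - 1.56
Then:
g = 0.62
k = 3.33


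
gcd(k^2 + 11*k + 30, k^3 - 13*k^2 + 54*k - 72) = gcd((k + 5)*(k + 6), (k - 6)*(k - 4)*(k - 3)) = 1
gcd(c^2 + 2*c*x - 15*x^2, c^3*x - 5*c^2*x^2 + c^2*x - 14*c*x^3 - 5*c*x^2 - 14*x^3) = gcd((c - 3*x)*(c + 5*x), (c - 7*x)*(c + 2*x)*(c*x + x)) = 1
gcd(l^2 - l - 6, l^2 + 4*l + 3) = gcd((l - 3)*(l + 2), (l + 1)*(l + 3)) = 1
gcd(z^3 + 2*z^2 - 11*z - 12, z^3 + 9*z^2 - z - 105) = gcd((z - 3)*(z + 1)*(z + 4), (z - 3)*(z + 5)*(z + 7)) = z - 3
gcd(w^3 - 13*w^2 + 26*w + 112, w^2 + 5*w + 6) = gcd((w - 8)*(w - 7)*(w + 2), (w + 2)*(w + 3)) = w + 2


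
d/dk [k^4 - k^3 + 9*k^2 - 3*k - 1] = 4*k^3 - 3*k^2 + 18*k - 3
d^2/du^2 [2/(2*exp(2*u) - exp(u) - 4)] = 2*((1 - 8*exp(u))*(-2*exp(2*u) + exp(u) + 4) - 2*(4*exp(u) - 1)^2*exp(u))*exp(u)/(-2*exp(2*u) + exp(u) + 4)^3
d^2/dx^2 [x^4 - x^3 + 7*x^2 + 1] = 12*x^2 - 6*x + 14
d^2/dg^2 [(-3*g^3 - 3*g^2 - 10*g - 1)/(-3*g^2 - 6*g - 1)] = 6*(45*g^3 + 18*g^2 - 9*g - 8)/(27*g^6 + 162*g^5 + 351*g^4 + 324*g^3 + 117*g^2 + 18*g + 1)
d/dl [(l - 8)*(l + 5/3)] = 2*l - 19/3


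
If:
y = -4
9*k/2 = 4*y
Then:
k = -32/9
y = -4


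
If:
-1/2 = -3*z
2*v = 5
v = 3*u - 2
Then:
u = 3/2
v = 5/2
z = 1/6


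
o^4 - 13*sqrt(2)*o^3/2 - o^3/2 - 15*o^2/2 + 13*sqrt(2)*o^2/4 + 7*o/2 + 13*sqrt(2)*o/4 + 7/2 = (o - 1)*(o + 1/2)*(o - 7*sqrt(2))*(o + sqrt(2)/2)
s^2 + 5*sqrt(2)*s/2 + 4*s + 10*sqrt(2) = (s + 4)*(s + 5*sqrt(2)/2)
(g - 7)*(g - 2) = g^2 - 9*g + 14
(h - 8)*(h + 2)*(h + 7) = h^3 + h^2 - 58*h - 112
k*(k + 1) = k^2 + k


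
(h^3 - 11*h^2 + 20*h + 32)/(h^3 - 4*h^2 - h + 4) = (h - 8)/(h - 1)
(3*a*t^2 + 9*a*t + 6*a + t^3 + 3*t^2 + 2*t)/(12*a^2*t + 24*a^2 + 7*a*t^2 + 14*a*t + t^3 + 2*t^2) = (t + 1)/(4*a + t)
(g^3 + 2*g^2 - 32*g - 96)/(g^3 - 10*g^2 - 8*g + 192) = (g + 4)/(g - 8)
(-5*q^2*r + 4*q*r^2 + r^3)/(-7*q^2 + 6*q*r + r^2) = r*(5*q + r)/(7*q + r)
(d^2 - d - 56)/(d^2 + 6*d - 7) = (d - 8)/(d - 1)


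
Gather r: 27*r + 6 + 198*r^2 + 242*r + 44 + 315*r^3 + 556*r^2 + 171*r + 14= 315*r^3 + 754*r^2 + 440*r + 64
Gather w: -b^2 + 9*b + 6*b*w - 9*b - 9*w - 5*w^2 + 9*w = -b^2 + 6*b*w - 5*w^2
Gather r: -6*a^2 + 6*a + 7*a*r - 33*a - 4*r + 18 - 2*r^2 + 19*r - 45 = -6*a^2 - 27*a - 2*r^2 + r*(7*a + 15) - 27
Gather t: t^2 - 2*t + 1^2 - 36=t^2 - 2*t - 35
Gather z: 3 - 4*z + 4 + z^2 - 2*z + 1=z^2 - 6*z + 8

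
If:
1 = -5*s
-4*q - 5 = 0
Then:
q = -5/4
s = -1/5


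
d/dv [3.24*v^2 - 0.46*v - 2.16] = 6.48*v - 0.46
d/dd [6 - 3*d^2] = -6*d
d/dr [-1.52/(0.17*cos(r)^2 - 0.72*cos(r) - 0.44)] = (1.0944 - 0.5168*cos(r))*sin(r)/(-0.17*cos(r)^2 + 0.72*cos(r) + 0.44)^2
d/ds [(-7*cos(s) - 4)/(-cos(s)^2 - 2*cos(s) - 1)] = (7*cos(s) + 1)*sin(s)/(cos(s) + 1)^3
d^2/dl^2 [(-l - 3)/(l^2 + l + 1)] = 2*(-(l + 3)*(2*l + 1)^2 + (3*l + 4)*(l^2 + l + 1))/(l^2 + l + 1)^3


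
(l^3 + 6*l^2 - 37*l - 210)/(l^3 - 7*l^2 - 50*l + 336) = (l + 5)/(l - 8)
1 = 1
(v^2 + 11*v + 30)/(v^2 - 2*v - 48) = (v + 5)/(v - 8)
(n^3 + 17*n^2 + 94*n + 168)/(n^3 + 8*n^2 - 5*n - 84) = (n + 6)/(n - 3)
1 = 1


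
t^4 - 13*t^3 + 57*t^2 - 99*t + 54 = (t - 6)*(t - 3)^2*(t - 1)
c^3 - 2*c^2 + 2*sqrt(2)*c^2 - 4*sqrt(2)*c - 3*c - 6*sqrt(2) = (c - 3)*(c + 1)*(c + 2*sqrt(2))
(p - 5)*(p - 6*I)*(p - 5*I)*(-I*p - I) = -I*p^4 - 11*p^3 + 4*I*p^3 + 44*p^2 + 35*I*p^2 + 55*p - 120*I*p - 150*I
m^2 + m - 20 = (m - 4)*(m + 5)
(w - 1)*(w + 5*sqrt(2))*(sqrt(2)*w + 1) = sqrt(2)*w^3 - sqrt(2)*w^2 + 11*w^2 - 11*w + 5*sqrt(2)*w - 5*sqrt(2)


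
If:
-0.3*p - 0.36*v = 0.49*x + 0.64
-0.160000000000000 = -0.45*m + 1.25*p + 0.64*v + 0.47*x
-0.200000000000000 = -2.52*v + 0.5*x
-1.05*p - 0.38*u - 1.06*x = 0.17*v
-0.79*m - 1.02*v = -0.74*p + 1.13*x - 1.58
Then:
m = 43.83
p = 21.72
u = -23.22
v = -2.46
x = -12.80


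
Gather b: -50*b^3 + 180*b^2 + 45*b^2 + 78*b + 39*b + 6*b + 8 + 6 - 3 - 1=-50*b^3 + 225*b^2 + 123*b + 10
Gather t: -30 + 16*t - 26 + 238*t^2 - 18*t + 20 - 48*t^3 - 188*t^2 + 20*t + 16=-48*t^3 + 50*t^2 + 18*t - 20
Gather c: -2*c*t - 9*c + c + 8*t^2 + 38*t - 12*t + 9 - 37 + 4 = c*(-2*t - 8) + 8*t^2 + 26*t - 24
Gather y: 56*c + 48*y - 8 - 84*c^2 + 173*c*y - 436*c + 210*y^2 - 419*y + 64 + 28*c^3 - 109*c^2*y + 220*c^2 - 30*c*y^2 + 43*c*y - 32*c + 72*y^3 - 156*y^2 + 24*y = 28*c^3 + 136*c^2 - 412*c + 72*y^3 + y^2*(54 - 30*c) + y*(-109*c^2 + 216*c - 347) + 56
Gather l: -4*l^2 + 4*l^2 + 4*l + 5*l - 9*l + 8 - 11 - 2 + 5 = 0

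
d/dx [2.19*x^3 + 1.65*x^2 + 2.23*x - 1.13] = 6.57*x^2 + 3.3*x + 2.23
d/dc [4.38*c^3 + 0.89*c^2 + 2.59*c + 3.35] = 13.14*c^2 + 1.78*c + 2.59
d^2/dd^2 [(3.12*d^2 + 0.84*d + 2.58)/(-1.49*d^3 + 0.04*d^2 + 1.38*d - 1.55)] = (-13.853424*d^6 - 11.189304*d^5 - 106.925976*d^4 + 100.226592*d^3 + 53.924328*d^2 + 34.584084*d - 28.731744)/(3.307949*d^9 - 0.266412*d^8 - 9.184062*d^7 + 10.816889*d^6 + 7.951764*d^5 - 19.343748*d^4 + 8.624463*d^3 + 8.56716*d^2 - 9.94635*d + 3.723875)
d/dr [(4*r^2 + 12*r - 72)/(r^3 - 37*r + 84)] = 4*(-r^2 - 12*r - 46)/(r^4 + 6*r^3 - 47*r^2 - 168*r + 784)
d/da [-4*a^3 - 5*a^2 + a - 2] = -12*a^2 - 10*a + 1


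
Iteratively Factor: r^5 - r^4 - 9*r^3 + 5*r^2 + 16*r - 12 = (r + 2)*(r^4 - 3*r^3 - 3*r^2 + 11*r - 6) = (r - 1)*(r + 2)*(r^3 - 2*r^2 - 5*r + 6) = (r - 1)^2*(r + 2)*(r^2 - r - 6) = (r - 3)*(r - 1)^2*(r + 2)*(r + 2)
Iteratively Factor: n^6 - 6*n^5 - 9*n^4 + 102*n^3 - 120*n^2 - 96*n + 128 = (n - 4)*(n^5 - 2*n^4 - 17*n^3 + 34*n^2 + 16*n - 32) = (n - 4)^2*(n^4 + 2*n^3 - 9*n^2 - 2*n + 8) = (n - 4)^2*(n + 4)*(n^3 - 2*n^2 - n + 2) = (n - 4)^2*(n - 1)*(n + 4)*(n^2 - n - 2) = (n - 4)^2*(n - 2)*(n - 1)*(n + 4)*(n + 1)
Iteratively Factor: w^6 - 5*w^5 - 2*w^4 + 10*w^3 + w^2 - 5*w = (w - 5)*(w^5 - 2*w^3 + w) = (w - 5)*(w - 1)*(w^4 + w^3 - w^2 - w) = (w - 5)*(w - 1)*(w + 1)*(w^3 - w) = w*(w - 5)*(w - 1)*(w + 1)*(w^2 - 1) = w*(w - 5)*(w - 1)*(w + 1)^2*(w - 1)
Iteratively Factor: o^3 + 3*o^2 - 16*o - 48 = (o - 4)*(o^2 + 7*o + 12) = (o - 4)*(o + 4)*(o + 3)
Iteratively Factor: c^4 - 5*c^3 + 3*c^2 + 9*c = (c - 3)*(c^3 - 2*c^2 - 3*c) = (c - 3)^2*(c^2 + c) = c*(c - 3)^2*(c + 1)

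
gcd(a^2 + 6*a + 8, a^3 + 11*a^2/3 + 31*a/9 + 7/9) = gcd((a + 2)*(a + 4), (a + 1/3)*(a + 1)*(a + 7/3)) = 1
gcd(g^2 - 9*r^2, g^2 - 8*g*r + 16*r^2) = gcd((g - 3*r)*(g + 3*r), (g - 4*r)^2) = 1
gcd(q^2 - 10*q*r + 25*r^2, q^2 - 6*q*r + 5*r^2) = q - 5*r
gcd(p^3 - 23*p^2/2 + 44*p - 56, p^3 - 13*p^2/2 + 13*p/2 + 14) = p^2 - 15*p/2 + 14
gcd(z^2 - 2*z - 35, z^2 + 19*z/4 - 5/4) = z + 5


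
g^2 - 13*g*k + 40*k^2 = (g - 8*k)*(g - 5*k)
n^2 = n^2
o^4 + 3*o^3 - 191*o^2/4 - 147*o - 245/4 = (o - 7)*(o + 1/2)*(o + 5/2)*(o + 7)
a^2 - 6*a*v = a*(a - 6*v)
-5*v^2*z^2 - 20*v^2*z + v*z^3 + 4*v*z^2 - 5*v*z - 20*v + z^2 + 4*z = (-5*v + z)*(z + 4)*(v*z + 1)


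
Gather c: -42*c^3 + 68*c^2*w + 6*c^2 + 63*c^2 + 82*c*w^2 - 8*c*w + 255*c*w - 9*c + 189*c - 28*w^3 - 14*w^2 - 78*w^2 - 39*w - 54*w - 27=-42*c^3 + c^2*(68*w + 69) + c*(82*w^2 + 247*w + 180) - 28*w^3 - 92*w^2 - 93*w - 27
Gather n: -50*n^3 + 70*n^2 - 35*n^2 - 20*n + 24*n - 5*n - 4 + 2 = -50*n^3 + 35*n^2 - n - 2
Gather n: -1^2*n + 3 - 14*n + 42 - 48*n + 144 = 189 - 63*n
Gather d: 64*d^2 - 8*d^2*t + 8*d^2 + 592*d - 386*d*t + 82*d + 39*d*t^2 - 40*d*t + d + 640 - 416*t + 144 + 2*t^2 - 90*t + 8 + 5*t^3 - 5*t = d^2*(72 - 8*t) + d*(39*t^2 - 426*t + 675) + 5*t^3 + 2*t^2 - 511*t + 792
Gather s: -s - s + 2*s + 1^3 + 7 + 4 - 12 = 0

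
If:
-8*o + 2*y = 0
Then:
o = y/4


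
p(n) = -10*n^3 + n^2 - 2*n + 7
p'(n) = -30*n^2 + 2*n - 2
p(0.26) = 6.37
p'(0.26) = -3.51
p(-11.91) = 17066.78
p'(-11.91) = -4281.26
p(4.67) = -999.01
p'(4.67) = -646.93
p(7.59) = -4323.03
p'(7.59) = -1715.06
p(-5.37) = 1595.12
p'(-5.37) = -877.85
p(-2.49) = 172.56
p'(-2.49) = -192.98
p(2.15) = -92.06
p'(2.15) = -136.38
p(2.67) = -181.55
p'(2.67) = -210.53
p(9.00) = -7220.00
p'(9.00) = -2414.00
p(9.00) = -7220.00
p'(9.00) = -2414.00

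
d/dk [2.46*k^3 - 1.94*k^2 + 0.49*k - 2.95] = 7.38*k^2 - 3.88*k + 0.49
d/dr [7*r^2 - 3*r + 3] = 14*r - 3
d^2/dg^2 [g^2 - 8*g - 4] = 2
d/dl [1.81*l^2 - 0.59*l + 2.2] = 3.62*l - 0.59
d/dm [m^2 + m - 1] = 2*m + 1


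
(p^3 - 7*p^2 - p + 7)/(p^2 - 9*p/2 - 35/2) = 2*(p^2 - 1)/(2*p + 5)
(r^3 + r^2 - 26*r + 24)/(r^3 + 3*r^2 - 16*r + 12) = (r - 4)/(r - 2)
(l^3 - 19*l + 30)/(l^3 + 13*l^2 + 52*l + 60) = (l^2 - 5*l + 6)/(l^2 + 8*l + 12)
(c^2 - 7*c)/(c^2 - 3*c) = (c - 7)/(c - 3)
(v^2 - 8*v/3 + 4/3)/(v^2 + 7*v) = (3*v^2 - 8*v + 4)/(3*v*(v + 7))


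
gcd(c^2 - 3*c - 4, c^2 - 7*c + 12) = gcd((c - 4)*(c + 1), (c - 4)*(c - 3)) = c - 4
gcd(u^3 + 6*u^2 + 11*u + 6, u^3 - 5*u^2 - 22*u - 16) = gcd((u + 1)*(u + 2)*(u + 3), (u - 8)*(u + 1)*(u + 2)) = u^2 + 3*u + 2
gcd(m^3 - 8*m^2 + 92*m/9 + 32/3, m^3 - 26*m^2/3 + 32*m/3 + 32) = m - 6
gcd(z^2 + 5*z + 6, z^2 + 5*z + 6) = z^2 + 5*z + 6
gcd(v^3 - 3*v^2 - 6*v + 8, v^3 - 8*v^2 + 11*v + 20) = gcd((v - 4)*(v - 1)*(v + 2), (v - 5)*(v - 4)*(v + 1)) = v - 4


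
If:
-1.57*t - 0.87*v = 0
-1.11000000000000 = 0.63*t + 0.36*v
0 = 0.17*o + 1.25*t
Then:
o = -415.25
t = 56.47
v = -101.91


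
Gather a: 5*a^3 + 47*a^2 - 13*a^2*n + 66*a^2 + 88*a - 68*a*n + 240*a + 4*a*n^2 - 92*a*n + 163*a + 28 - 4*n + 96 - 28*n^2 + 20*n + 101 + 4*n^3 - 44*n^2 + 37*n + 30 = 5*a^3 + a^2*(113 - 13*n) + a*(4*n^2 - 160*n + 491) + 4*n^3 - 72*n^2 + 53*n + 255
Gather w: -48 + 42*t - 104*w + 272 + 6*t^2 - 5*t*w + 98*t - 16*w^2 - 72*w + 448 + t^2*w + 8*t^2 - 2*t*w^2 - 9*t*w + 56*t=14*t^2 + 196*t + w^2*(-2*t - 16) + w*(t^2 - 14*t - 176) + 672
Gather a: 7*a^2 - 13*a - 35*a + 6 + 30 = 7*a^2 - 48*a + 36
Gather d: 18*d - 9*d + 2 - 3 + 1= 9*d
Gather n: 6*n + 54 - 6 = 6*n + 48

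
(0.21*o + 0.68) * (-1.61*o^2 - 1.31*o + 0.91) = -0.3381*o^3 - 1.3699*o^2 - 0.6997*o + 0.6188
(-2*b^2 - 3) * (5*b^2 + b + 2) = -10*b^4 - 2*b^3 - 19*b^2 - 3*b - 6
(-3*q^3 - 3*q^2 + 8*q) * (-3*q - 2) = 9*q^4 + 15*q^3 - 18*q^2 - 16*q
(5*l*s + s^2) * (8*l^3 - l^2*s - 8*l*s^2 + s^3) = 40*l^4*s + 3*l^3*s^2 - 41*l^2*s^3 - 3*l*s^4 + s^5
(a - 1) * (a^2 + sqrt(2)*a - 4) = a^3 - a^2 + sqrt(2)*a^2 - 4*a - sqrt(2)*a + 4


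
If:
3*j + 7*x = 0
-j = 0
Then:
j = 0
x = 0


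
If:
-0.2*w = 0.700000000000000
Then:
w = -3.50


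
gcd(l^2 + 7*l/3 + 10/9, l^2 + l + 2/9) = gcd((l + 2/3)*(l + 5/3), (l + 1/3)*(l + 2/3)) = l + 2/3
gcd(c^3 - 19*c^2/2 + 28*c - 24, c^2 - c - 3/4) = c - 3/2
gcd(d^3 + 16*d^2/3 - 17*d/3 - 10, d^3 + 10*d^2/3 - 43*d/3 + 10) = d^2 + 13*d/3 - 10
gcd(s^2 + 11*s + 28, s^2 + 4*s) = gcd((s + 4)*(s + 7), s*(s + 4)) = s + 4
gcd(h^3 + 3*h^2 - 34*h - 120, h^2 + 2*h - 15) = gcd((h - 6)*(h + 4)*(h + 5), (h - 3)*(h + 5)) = h + 5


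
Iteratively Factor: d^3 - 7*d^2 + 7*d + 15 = (d - 3)*(d^2 - 4*d - 5) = (d - 5)*(d - 3)*(d + 1)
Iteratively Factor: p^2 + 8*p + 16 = (p + 4)*(p + 4)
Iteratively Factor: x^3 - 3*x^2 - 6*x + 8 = (x - 1)*(x^2 - 2*x - 8) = (x - 4)*(x - 1)*(x + 2)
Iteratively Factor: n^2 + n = (n)*(n + 1)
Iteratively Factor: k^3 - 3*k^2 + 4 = (k + 1)*(k^2 - 4*k + 4) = (k - 2)*(k + 1)*(k - 2)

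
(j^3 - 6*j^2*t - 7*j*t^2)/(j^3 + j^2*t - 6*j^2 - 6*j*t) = (j - 7*t)/(j - 6)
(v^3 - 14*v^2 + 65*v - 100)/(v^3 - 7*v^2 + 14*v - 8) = (v^2 - 10*v + 25)/(v^2 - 3*v + 2)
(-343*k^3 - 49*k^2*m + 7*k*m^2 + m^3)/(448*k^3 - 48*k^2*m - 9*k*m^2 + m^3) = (-49*k^2 + m^2)/(64*k^2 - 16*k*m + m^2)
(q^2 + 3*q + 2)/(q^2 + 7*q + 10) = (q + 1)/(q + 5)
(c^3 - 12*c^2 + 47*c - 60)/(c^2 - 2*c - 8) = (c^2 - 8*c + 15)/(c + 2)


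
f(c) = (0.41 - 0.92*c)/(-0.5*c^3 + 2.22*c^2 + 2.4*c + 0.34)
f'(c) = (0.41 - 0.92*c)*(1.5*c^2 - 4.44*c - 2.4)/(-0.5*c^3 + 2.22*c^2 + 2.4*c + 0.34)^2 - 0.92/(-0.5*c^3 + 2.22*c^2 + 2.4*c + 0.34) = (-0.92*c^3 + 2.6574*c^2 - 1.8204*c - 1.2968)/(0.25*c^6 - 2.22*c^5 + 2.5284*c^4 + 10.316*c^3 + 7.2696*c^2 + 1.632*c + 0.1156)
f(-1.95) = 0.28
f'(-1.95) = 0.31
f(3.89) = -0.23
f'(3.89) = -0.12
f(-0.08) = 2.98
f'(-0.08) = -42.95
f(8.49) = 0.06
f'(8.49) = -0.02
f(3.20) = -0.18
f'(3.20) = -0.05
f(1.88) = -0.14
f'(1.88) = -0.02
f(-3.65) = 0.08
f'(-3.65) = 0.04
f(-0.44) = -3.34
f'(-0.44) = 1.63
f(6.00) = 0.38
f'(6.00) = -0.65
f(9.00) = 0.05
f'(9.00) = -0.02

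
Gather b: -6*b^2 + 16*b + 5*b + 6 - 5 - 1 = -6*b^2 + 21*b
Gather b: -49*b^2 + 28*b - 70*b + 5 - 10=-49*b^2 - 42*b - 5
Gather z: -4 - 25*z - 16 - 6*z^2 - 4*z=-6*z^2 - 29*z - 20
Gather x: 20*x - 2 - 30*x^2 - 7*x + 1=-30*x^2 + 13*x - 1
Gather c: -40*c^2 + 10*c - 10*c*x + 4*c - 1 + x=-40*c^2 + c*(14 - 10*x) + x - 1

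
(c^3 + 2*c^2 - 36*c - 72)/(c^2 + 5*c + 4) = (c^3 + 2*c^2 - 36*c - 72)/(c^2 + 5*c + 4)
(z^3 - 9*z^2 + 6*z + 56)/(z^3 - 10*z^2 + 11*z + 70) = (z - 4)/(z - 5)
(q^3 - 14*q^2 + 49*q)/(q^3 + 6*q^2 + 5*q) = (q^2 - 14*q + 49)/(q^2 + 6*q + 5)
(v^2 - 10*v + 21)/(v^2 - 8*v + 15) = (v - 7)/(v - 5)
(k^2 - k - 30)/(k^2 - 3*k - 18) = (k + 5)/(k + 3)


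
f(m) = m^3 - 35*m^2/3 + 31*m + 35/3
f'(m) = 3*m^2 - 70*m/3 + 31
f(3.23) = 23.78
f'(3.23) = -13.07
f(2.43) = 32.46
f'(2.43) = -7.99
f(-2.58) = -163.14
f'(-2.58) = 111.17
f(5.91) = -6.19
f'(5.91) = -2.12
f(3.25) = 23.52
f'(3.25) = -13.15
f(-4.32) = -420.60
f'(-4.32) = 187.79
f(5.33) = -3.12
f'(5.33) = -8.14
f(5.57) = -4.81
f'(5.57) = -5.89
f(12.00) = 431.67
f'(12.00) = 183.00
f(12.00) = 431.67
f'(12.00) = 183.00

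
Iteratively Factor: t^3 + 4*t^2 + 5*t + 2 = (t + 1)*(t^2 + 3*t + 2) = (t + 1)^2*(t + 2)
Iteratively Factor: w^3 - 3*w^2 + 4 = (w + 1)*(w^2 - 4*w + 4) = (w - 2)*(w + 1)*(w - 2)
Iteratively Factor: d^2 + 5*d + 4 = (d + 4)*(d + 1)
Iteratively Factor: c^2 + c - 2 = (c + 2)*(c - 1)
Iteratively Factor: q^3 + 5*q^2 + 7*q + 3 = (q + 3)*(q^2 + 2*q + 1) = (q + 1)*(q + 3)*(q + 1)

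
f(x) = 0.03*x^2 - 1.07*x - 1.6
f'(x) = 0.06*x - 1.07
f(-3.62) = 2.67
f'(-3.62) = -1.29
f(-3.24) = 2.18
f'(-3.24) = -1.26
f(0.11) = -1.72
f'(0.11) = -1.06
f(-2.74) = 1.56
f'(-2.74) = -1.23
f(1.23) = -2.87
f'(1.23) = -1.00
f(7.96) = -8.22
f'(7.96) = -0.59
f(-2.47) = 1.23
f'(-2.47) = -1.22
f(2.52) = -4.11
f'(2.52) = -0.92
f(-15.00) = 21.20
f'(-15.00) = -1.97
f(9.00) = -8.80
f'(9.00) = -0.53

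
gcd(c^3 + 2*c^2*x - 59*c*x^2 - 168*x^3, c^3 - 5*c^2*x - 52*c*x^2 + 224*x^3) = -c^2 + c*x + 56*x^2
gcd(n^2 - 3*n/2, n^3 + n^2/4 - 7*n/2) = n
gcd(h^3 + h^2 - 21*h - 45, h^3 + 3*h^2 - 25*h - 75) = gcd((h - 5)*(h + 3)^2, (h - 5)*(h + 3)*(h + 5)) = h^2 - 2*h - 15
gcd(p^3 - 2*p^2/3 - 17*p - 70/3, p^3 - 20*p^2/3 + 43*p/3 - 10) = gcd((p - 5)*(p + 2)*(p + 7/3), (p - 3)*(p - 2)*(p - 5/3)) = 1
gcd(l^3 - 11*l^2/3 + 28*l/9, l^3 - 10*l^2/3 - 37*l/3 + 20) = l - 4/3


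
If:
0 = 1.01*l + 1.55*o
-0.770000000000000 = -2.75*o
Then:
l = -0.43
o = 0.28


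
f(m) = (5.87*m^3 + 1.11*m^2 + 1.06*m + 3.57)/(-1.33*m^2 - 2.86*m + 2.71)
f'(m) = (2.66*m + 2.86)*(5.87*m^3 + 1.11*m^2 + 1.06*m + 3.57)/(-1.33*m^2 - 2.86*m + 2.71)^2 + (17.61*m^2 + 2.22*m + 1.06)/(-1.33*m^2 - 2.86*m + 2.71)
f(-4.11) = 48.68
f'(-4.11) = 12.95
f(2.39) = -7.90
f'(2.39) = -2.91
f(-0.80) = 0.10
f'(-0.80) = 2.56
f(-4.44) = 45.61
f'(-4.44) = 6.46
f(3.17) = -10.40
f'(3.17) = -3.43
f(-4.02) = 49.97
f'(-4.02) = 15.74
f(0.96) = -8.57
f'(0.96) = 21.37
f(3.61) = -11.95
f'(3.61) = -3.60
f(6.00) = -21.14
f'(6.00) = -4.02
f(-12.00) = 64.68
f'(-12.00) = -4.08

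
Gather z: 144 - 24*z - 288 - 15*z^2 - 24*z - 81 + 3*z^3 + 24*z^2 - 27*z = 3*z^3 + 9*z^2 - 75*z - 225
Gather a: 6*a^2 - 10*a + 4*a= 6*a^2 - 6*a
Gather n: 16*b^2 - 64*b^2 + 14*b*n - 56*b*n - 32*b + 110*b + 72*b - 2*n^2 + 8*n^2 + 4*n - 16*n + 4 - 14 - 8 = -48*b^2 + 150*b + 6*n^2 + n*(-42*b - 12) - 18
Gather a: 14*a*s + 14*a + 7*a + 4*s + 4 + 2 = a*(14*s + 21) + 4*s + 6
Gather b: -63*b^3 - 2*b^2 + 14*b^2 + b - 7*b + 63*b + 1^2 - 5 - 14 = -63*b^3 + 12*b^2 + 57*b - 18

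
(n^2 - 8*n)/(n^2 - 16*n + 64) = n/(n - 8)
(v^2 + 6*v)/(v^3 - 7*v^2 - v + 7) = v*(v + 6)/(v^3 - 7*v^2 - v + 7)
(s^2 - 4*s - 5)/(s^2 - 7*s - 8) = (s - 5)/(s - 8)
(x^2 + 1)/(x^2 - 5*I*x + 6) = (x - I)/(x - 6*I)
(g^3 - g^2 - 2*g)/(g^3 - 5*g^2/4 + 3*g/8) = 8*(g^2 - g - 2)/(8*g^2 - 10*g + 3)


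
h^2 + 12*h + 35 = (h + 5)*(h + 7)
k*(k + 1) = k^2 + k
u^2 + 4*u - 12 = (u - 2)*(u + 6)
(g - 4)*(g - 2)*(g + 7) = g^3 + g^2 - 34*g + 56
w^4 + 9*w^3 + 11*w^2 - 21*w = w*(w - 1)*(w + 3)*(w + 7)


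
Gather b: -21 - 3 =-24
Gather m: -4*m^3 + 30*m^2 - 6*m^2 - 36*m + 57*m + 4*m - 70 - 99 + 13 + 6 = -4*m^3 + 24*m^2 + 25*m - 150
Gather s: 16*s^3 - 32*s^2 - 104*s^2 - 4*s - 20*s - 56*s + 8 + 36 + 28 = 16*s^3 - 136*s^2 - 80*s + 72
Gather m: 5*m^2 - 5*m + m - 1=5*m^2 - 4*m - 1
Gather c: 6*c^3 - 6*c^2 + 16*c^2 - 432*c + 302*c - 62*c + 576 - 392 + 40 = 6*c^3 + 10*c^2 - 192*c + 224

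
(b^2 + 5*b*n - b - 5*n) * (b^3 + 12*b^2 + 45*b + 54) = b^5 + 5*b^4*n + 11*b^4 + 55*b^3*n + 33*b^3 + 165*b^2*n + 9*b^2 + 45*b*n - 54*b - 270*n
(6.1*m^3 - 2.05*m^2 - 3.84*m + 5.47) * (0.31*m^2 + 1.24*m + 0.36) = 1.891*m^5 + 6.9285*m^4 - 1.5364*m^3 - 3.8039*m^2 + 5.4004*m + 1.9692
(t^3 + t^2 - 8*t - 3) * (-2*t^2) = -2*t^5 - 2*t^4 + 16*t^3 + 6*t^2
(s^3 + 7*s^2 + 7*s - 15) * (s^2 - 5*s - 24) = s^5 + 2*s^4 - 52*s^3 - 218*s^2 - 93*s + 360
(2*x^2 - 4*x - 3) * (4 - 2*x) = -4*x^3 + 16*x^2 - 10*x - 12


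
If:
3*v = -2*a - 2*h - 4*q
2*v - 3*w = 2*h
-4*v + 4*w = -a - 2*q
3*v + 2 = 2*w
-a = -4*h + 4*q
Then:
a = -36/7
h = 17/7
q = 26/7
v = -22/7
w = -26/7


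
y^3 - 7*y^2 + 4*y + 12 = (y - 6)*(y - 2)*(y + 1)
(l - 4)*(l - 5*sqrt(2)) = l^2 - 5*sqrt(2)*l - 4*l + 20*sqrt(2)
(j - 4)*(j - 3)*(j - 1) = j^3 - 8*j^2 + 19*j - 12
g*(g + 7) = g^2 + 7*g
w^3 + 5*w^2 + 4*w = w*(w + 1)*(w + 4)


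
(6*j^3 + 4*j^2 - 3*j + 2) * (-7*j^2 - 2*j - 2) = -42*j^5 - 40*j^4 + j^3 - 16*j^2 + 2*j - 4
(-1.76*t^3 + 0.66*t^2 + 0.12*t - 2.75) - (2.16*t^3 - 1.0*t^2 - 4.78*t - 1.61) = -3.92*t^3 + 1.66*t^2 + 4.9*t - 1.14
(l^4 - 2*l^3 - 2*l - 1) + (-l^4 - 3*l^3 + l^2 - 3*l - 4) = -5*l^3 + l^2 - 5*l - 5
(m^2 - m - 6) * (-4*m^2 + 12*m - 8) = -4*m^4 + 16*m^3 + 4*m^2 - 64*m + 48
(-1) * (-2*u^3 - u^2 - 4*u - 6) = 2*u^3 + u^2 + 4*u + 6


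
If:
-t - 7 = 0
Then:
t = -7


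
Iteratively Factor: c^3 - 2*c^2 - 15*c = (c + 3)*(c^2 - 5*c) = (c - 5)*(c + 3)*(c)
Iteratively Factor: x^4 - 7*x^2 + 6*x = (x + 3)*(x^3 - 3*x^2 + 2*x) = (x - 2)*(x + 3)*(x^2 - x) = (x - 2)*(x - 1)*(x + 3)*(x)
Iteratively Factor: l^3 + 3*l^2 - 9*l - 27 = (l - 3)*(l^2 + 6*l + 9) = (l - 3)*(l + 3)*(l + 3)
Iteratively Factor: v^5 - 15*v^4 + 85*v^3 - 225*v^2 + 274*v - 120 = (v - 1)*(v^4 - 14*v^3 + 71*v^2 - 154*v + 120) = (v - 2)*(v - 1)*(v^3 - 12*v^2 + 47*v - 60) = (v - 5)*(v - 2)*(v - 1)*(v^2 - 7*v + 12) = (v - 5)*(v - 3)*(v - 2)*(v - 1)*(v - 4)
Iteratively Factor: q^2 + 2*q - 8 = (q + 4)*(q - 2)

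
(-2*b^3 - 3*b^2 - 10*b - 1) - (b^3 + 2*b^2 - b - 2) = -3*b^3 - 5*b^2 - 9*b + 1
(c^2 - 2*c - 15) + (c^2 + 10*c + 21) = 2*c^2 + 8*c + 6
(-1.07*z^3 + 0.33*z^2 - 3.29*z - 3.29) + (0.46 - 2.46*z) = -1.07*z^3 + 0.33*z^2 - 5.75*z - 2.83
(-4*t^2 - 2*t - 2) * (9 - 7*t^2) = 28*t^4 + 14*t^3 - 22*t^2 - 18*t - 18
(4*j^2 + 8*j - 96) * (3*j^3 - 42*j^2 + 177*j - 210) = 12*j^5 - 144*j^4 + 84*j^3 + 4608*j^2 - 18672*j + 20160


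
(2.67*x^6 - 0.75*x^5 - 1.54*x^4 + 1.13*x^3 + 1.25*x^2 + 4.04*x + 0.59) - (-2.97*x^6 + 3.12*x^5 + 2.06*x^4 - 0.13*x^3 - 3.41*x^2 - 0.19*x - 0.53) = 5.64*x^6 - 3.87*x^5 - 3.6*x^4 + 1.26*x^3 + 4.66*x^2 + 4.23*x + 1.12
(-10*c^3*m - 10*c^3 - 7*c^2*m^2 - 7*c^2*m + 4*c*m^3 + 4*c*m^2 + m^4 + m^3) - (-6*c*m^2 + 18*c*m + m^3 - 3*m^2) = -10*c^3*m - 10*c^3 - 7*c^2*m^2 - 7*c^2*m + 4*c*m^3 + 10*c*m^2 - 18*c*m + m^4 + 3*m^2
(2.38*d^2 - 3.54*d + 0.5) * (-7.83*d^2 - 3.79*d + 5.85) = -18.6354*d^4 + 18.698*d^3 + 23.4246*d^2 - 22.604*d + 2.925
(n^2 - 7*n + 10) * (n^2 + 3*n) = n^4 - 4*n^3 - 11*n^2 + 30*n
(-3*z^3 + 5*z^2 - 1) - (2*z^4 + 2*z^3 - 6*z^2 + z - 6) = -2*z^4 - 5*z^3 + 11*z^2 - z + 5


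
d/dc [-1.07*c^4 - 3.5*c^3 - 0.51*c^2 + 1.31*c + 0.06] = -4.28*c^3 - 10.5*c^2 - 1.02*c + 1.31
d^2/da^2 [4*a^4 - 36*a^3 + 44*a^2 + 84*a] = 48*a^2 - 216*a + 88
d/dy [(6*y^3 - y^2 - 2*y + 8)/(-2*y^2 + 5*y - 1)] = (-12*y^4 + 60*y^3 - 27*y^2 + 34*y - 38)/(4*y^4 - 20*y^3 + 29*y^2 - 10*y + 1)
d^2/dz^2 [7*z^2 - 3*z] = 14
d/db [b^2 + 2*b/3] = 2*b + 2/3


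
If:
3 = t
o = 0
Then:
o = 0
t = 3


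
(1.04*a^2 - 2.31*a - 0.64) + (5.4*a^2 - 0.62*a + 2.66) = 6.44*a^2 - 2.93*a + 2.02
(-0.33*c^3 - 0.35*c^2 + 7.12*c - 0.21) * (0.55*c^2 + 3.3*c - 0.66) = -0.1815*c^5 - 1.2815*c^4 + 2.9788*c^3 + 23.6115*c^2 - 5.3922*c + 0.1386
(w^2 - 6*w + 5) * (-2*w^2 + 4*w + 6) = -2*w^4 + 16*w^3 - 28*w^2 - 16*w + 30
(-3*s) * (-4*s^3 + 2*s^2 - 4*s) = 12*s^4 - 6*s^3 + 12*s^2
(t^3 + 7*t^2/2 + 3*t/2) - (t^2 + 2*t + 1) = t^3 + 5*t^2/2 - t/2 - 1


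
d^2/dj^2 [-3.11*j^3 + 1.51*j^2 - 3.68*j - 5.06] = 3.02 - 18.66*j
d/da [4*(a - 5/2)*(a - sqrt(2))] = 8*a - 10 - 4*sqrt(2)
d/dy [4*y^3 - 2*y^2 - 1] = 4*y*(3*y - 1)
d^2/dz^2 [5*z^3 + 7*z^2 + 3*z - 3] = 30*z + 14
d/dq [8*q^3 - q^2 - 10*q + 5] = 24*q^2 - 2*q - 10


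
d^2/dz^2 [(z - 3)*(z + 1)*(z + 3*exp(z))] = 3*z^2*exp(z) + 6*z*exp(z) + 6*z - 15*exp(z) - 4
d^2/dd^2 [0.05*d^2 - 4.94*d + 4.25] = 0.100000000000000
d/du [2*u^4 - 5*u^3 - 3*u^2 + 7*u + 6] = 8*u^3 - 15*u^2 - 6*u + 7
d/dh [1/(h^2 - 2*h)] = 2*(1 - h)/(h^2*(h - 2)^2)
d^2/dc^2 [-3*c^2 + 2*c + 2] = -6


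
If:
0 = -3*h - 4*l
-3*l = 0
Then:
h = 0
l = 0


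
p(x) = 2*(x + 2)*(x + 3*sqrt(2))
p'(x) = 4*x + 4 + 6*sqrt(2)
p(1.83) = 46.52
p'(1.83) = 19.81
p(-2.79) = -2.30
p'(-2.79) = 1.33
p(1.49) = 40.01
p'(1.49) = 18.45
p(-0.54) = 10.81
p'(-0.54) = 10.33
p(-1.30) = 4.12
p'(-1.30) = 7.29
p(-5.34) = 7.33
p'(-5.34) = -8.87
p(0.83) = 28.71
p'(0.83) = 15.81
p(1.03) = 31.95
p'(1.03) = 16.61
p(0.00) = 16.97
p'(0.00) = 12.49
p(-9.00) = 66.60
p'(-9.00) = -23.51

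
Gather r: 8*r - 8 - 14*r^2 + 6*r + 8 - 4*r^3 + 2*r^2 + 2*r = -4*r^3 - 12*r^2 + 16*r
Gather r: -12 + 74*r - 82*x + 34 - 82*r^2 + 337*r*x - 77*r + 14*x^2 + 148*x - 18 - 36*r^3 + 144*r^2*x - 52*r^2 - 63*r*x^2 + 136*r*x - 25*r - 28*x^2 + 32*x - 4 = -36*r^3 + r^2*(144*x - 134) + r*(-63*x^2 + 473*x - 28) - 14*x^2 + 98*x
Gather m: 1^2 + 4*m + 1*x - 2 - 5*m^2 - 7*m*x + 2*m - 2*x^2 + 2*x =-5*m^2 + m*(6 - 7*x) - 2*x^2 + 3*x - 1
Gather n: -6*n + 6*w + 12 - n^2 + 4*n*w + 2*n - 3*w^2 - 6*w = -n^2 + n*(4*w - 4) - 3*w^2 + 12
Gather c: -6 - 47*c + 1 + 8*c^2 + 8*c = 8*c^2 - 39*c - 5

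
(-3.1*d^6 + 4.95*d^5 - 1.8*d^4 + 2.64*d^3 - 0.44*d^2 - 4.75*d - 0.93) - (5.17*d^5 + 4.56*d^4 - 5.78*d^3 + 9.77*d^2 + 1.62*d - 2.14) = -3.1*d^6 - 0.22*d^5 - 6.36*d^4 + 8.42*d^3 - 10.21*d^2 - 6.37*d + 1.21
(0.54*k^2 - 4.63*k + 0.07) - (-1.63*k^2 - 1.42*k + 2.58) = 2.17*k^2 - 3.21*k - 2.51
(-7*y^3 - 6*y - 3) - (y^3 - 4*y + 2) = -8*y^3 - 2*y - 5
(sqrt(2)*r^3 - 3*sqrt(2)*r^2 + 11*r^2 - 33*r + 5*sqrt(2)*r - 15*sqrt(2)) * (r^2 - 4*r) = sqrt(2)*r^5 - 7*sqrt(2)*r^4 + 11*r^4 - 77*r^3 + 17*sqrt(2)*r^3 - 35*sqrt(2)*r^2 + 132*r^2 + 60*sqrt(2)*r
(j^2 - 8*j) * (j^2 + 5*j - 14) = j^4 - 3*j^3 - 54*j^2 + 112*j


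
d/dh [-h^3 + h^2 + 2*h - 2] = -3*h^2 + 2*h + 2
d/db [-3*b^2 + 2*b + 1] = 2 - 6*b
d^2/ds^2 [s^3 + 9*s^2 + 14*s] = 6*s + 18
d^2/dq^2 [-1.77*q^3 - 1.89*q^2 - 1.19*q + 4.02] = -10.62*q - 3.78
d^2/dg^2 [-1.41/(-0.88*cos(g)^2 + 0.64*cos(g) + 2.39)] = (4.367616*(1 - cos(g)^2)^2 - 2.382336*cos(g)^3 + 14.623392*cos(g)^2 + 2.607936*cos(g) - 11.453712)/(-0.88*cos(g)^2 + 0.64*cos(g) + 2.39)^3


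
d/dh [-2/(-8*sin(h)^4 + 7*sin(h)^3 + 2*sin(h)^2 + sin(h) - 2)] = 2*(-32*sin(h)^3 + 21*sin(h)^2 + 4*sin(h) + 1)*cos(h)/((sin(h) - 1)^2*(8*sin(h)^3 + sin(h)^2 - sin(h) - 2)^2)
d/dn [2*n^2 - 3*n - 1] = 4*n - 3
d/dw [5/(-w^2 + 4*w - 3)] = 10*(w - 2)/(w^2 - 4*w + 3)^2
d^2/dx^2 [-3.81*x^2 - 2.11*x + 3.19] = -7.62000000000000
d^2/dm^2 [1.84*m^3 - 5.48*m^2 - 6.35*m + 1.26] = 11.04*m - 10.96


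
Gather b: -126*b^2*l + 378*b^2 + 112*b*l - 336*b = b^2*(378 - 126*l) + b*(112*l - 336)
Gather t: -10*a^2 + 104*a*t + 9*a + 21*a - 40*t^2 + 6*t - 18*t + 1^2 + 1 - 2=-10*a^2 + 30*a - 40*t^2 + t*(104*a - 12)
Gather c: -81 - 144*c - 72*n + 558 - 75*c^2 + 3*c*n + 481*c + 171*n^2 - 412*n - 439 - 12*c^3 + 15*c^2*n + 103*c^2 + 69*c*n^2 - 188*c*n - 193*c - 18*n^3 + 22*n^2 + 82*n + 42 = -12*c^3 + c^2*(15*n + 28) + c*(69*n^2 - 185*n + 144) - 18*n^3 + 193*n^2 - 402*n + 80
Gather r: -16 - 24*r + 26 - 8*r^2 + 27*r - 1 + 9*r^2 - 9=r^2 + 3*r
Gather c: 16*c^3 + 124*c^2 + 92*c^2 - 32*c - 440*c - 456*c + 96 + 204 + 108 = 16*c^3 + 216*c^2 - 928*c + 408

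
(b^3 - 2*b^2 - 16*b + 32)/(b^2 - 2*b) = b - 16/b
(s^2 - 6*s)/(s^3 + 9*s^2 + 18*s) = (s - 6)/(s^2 + 9*s + 18)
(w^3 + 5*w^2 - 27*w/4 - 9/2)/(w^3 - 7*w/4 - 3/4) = (w + 6)/(w + 1)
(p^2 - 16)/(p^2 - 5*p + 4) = (p + 4)/(p - 1)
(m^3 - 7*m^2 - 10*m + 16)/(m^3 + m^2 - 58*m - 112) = (m - 1)/(m + 7)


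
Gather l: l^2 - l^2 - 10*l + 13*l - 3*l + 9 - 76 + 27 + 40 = 0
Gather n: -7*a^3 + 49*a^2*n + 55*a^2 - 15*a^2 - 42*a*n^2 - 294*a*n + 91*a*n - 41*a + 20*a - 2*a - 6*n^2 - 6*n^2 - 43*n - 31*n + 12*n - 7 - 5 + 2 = -7*a^3 + 40*a^2 - 23*a + n^2*(-42*a - 12) + n*(49*a^2 - 203*a - 62) - 10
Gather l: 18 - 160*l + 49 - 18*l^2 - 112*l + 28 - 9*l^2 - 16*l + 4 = -27*l^2 - 288*l + 99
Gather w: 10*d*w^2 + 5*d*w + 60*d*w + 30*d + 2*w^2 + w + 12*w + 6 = 30*d + w^2*(10*d + 2) + w*(65*d + 13) + 6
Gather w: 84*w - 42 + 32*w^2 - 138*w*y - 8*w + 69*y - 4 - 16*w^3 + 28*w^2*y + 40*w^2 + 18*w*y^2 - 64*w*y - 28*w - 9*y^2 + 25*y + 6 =-16*w^3 + w^2*(28*y + 72) + w*(18*y^2 - 202*y + 48) - 9*y^2 + 94*y - 40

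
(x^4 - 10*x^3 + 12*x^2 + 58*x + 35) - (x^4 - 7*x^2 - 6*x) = -10*x^3 + 19*x^2 + 64*x + 35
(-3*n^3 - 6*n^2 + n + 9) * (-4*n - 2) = 12*n^4 + 30*n^3 + 8*n^2 - 38*n - 18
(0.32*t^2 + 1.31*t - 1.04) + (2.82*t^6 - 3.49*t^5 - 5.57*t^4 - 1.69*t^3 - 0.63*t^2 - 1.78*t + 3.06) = 2.82*t^6 - 3.49*t^5 - 5.57*t^4 - 1.69*t^3 - 0.31*t^2 - 0.47*t + 2.02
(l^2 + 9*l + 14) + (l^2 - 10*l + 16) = 2*l^2 - l + 30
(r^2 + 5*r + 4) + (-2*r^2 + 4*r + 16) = -r^2 + 9*r + 20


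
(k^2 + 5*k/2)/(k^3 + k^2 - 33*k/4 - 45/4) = 2*k/(2*k^2 - 3*k - 9)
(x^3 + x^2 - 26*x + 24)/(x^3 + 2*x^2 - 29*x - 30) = (x^2 - 5*x + 4)/(x^2 - 4*x - 5)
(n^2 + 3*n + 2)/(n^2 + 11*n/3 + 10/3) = 3*(n + 1)/(3*n + 5)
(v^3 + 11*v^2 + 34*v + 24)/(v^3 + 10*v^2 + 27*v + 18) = (v + 4)/(v + 3)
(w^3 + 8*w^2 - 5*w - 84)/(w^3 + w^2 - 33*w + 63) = (w + 4)/(w - 3)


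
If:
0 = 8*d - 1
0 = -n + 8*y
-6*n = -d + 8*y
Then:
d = 1/8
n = 1/56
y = 1/448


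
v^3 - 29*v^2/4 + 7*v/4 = v*(v - 7)*(v - 1/4)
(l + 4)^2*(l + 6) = l^3 + 14*l^2 + 64*l + 96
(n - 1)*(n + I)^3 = n^4 - n^3 + 3*I*n^3 - 3*n^2 - 3*I*n^2 + 3*n - I*n + I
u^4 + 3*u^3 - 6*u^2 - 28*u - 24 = (u - 3)*(u + 2)^3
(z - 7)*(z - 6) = z^2 - 13*z + 42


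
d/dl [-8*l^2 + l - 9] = 1 - 16*l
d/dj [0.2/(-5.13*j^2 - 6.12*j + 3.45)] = (2.052*j + 1.224)/(5.13*j^2 + 6.12*j - 3.45)^2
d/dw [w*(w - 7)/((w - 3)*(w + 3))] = (7*w^2 - 18*w + 63)/(w^4 - 18*w^2 + 81)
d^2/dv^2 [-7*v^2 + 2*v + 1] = -14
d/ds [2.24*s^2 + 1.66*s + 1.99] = 4.48*s + 1.66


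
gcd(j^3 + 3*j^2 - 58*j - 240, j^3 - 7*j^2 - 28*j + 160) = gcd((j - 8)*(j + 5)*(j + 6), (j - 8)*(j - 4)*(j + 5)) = j^2 - 3*j - 40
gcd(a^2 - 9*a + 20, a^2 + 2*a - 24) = a - 4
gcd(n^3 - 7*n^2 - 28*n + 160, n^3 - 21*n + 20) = n^2 + n - 20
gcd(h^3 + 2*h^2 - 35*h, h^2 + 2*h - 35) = h^2 + 2*h - 35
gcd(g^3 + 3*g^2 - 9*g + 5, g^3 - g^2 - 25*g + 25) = g^2 + 4*g - 5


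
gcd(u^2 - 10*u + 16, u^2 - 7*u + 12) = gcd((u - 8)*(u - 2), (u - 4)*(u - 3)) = 1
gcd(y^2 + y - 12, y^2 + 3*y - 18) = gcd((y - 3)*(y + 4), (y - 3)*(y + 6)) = y - 3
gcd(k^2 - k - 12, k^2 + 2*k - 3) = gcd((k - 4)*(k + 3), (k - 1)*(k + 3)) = k + 3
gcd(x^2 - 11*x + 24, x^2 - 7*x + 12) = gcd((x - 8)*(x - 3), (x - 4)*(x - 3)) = x - 3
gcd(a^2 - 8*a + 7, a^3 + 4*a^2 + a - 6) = a - 1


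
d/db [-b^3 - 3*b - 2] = -3*b^2 - 3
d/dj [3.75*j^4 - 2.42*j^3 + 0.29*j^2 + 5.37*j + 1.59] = 15.0*j^3 - 7.26*j^2 + 0.58*j + 5.37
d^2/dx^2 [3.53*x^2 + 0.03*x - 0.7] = 7.06000000000000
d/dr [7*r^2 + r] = 14*r + 1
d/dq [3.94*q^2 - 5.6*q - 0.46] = 7.88*q - 5.6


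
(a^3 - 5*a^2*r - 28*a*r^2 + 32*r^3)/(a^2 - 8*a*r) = a + 3*r - 4*r^2/a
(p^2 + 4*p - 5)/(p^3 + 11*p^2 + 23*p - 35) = 1/(p + 7)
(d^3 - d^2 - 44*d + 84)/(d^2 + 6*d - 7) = (d^2 - 8*d + 12)/(d - 1)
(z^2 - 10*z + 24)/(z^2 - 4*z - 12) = (z - 4)/(z + 2)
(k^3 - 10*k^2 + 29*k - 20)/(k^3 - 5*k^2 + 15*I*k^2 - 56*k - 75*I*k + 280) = (k^2 - 5*k + 4)/(k^2 + 15*I*k - 56)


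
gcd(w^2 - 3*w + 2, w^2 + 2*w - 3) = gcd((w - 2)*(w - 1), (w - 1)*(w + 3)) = w - 1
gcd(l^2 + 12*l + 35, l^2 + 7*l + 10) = l + 5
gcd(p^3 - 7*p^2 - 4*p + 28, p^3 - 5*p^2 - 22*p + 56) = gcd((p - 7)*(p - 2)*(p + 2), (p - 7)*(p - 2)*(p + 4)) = p^2 - 9*p + 14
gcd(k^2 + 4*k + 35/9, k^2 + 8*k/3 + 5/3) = k + 5/3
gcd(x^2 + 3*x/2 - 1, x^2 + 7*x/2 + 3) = x + 2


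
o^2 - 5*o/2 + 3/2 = (o - 3/2)*(o - 1)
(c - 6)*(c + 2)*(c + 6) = c^3 + 2*c^2 - 36*c - 72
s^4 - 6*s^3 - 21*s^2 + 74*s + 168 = (s - 7)*(s - 4)*(s + 2)*(s + 3)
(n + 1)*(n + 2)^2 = n^3 + 5*n^2 + 8*n + 4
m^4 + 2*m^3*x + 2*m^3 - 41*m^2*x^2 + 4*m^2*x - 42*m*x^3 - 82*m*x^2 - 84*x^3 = (m + 2)*(m - 6*x)*(m + x)*(m + 7*x)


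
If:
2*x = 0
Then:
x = 0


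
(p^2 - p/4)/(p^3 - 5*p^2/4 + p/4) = 1/(p - 1)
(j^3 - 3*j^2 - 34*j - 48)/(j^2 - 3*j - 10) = (j^2 - 5*j - 24)/(j - 5)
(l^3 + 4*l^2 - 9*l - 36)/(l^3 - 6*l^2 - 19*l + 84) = (l + 3)/(l - 7)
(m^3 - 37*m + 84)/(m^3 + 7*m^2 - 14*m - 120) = (m^2 + 4*m - 21)/(m^2 + 11*m + 30)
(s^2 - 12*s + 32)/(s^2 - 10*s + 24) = (s - 8)/(s - 6)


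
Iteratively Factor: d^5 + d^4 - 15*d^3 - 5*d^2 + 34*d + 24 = (d + 4)*(d^4 - 3*d^3 - 3*d^2 + 7*d + 6) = (d + 1)*(d + 4)*(d^3 - 4*d^2 + d + 6) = (d - 2)*(d + 1)*(d + 4)*(d^2 - 2*d - 3) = (d - 3)*(d - 2)*(d + 1)*(d + 4)*(d + 1)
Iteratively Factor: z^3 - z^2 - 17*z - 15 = (z - 5)*(z^2 + 4*z + 3) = (z - 5)*(z + 3)*(z + 1)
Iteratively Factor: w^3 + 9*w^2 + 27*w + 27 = (w + 3)*(w^2 + 6*w + 9) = (w + 3)^2*(w + 3)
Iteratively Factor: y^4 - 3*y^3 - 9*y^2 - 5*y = (y + 1)*(y^3 - 4*y^2 - 5*y) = (y - 5)*(y + 1)*(y^2 + y) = y*(y - 5)*(y + 1)*(y + 1)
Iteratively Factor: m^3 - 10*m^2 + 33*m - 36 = (m - 4)*(m^2 - 6*m + 9) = (m - 4)*(m - 3)*(m - 3)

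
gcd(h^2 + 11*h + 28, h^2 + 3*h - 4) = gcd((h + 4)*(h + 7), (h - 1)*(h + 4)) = h + 4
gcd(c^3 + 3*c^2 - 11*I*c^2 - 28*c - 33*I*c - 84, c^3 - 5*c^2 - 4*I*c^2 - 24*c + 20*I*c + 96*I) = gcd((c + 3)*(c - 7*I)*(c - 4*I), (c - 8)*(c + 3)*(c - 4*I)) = c^2 + c*(3 - 4*I) - 12*I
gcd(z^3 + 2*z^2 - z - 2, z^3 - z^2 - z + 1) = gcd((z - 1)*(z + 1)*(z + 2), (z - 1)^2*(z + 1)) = z^2 - 1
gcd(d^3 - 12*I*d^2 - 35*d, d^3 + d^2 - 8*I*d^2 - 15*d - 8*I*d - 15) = d - 5*I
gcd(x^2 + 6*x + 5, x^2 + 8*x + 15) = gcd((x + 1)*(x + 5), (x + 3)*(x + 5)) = x + 5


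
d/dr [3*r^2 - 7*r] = 6*r - 7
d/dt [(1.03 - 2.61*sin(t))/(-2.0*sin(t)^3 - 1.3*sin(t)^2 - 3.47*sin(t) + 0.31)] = (-10.44*sin(t)^3 + 2.787*sin(t)^2 + 2.678*sin(t) + 2.765)*cos(t)/(4.0*sin(t)^6 + 5.2*sin(t)^5 + 15.57*sin(t)^4 + 7.782*sin(t)^3 + 11.2349*sin(t)^2 - 2.1514*sin(t) + 0.0961)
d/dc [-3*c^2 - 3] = -6*c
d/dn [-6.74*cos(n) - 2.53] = 6.74*sin(n)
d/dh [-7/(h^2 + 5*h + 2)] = 7*(2*h + 5)/(h^2 + 5*h + 2)^2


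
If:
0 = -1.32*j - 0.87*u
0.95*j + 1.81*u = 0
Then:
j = 0.00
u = 0.00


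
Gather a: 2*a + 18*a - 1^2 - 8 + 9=20*a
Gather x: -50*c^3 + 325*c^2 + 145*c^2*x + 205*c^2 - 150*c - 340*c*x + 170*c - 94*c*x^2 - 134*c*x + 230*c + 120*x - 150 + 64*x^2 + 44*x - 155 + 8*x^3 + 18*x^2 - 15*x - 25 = -50*c^3 + 530*c^2 + 250*c + 8*x^3 + x^2*(82 - 94*c) + x*(145*c^2 - 474*c + 149) - 330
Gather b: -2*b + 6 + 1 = 7 - 2*b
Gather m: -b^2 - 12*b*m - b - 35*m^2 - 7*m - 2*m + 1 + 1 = -b^2 - b - 35*m^2 + m*(-12*b - 9) + 2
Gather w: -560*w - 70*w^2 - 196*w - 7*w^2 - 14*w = -77*w^2 - 770*w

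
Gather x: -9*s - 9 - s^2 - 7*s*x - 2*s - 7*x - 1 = -s^2 - 11*s + x*(-7*s - 7) - 10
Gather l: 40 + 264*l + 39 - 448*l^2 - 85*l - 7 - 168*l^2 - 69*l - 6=-616*l^2 + 110*l + 66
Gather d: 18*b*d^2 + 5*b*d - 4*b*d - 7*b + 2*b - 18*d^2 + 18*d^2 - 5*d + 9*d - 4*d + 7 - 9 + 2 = 18*b*d^2 + b*d - 5*b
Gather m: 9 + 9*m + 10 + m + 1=10*m + 20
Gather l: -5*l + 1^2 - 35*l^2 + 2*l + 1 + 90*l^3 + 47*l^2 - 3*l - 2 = 90*l^3 + 12*l^2 - 6*l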